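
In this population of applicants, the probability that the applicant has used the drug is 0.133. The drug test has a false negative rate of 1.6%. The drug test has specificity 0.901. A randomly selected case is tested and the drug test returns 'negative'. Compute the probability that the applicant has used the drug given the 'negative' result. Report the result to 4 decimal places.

P(H | E) ≈ 0.0027

Write H for 'the applicant has used the drug'. Prior odds H:¬H = 0.133/0.867 = 0.15340. For the 'negative' outcome, the likelihood ratio is 0.016/0.901 = 0.017758.
Posterior odds = 0.15340 × 0.017758 = 0.0027241, so P(H|E) = 0.0027241/(1+0.0027241) = 0.0027.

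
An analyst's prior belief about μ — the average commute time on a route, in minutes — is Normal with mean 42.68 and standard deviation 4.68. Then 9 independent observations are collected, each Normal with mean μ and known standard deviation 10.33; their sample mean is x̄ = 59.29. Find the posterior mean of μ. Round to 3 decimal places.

Posterior mean ≈ 53.456

With known σ, the Normal prior is conjugate. Weight on the data is w = (n/σ²)/(n/σ² + 1/τ₀²) = 0.0843416/(0.0843416+0.0456571) = 0.64879.
Posterior mean = w·x̄ + (1−w)·μ₀ = 0.64879·59.29 + 0.35121·42.68 = 53.456.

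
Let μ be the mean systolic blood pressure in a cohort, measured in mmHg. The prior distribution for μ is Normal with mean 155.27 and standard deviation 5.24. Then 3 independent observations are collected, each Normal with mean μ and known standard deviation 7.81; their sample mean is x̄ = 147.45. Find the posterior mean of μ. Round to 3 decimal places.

Prior precision 1/τ₀² = 1/5.24² = 0.0364198; data precision n/σ² = 3/7.81² = 0.0491835.
Posterior precision = 0.0364198 + 0.0491835 = 0.0856033.
Posterior mean = (0.0364198·155.27 + 0.0491835·147.45) / 0.0856033 = 150.777.

Posterior mean ≈ 150.777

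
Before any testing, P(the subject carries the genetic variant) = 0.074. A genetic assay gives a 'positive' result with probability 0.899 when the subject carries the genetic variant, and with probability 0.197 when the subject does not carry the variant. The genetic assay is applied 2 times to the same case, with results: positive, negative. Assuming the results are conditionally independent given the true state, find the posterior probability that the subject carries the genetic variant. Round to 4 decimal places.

With H the event that the subject carries the genetic variant, the joint likelihood of the observed sequence is P(data|H) = 0.899·0.101 = 0.090799 and P(data|¬H) = 0.197·0.803 = 0.15819.
Bayes: P(H|data) = 0.074·0.090799 / (0.074·0.090799 + 0.926·0.15819) = 0.0067191/0.15320 = 0.0439.

Posterior P(H) ≈ 0.0439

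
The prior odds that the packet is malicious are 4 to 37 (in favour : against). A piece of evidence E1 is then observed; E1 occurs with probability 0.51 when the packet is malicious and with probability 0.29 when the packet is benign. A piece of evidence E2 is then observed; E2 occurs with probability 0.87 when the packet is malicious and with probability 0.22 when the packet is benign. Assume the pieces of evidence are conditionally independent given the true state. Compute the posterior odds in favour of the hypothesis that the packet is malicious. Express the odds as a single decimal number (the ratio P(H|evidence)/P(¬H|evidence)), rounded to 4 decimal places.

Prior odds = 4/37 = 0.10811. In log-odds, ln(0.10811) = -2.2246.
Add log likelihood ratios: ln(1.7586) + ln(3.9545) = 1.9394.
Posterior log-odds = -0.28523, so posterior odds = exp(-0.28523) = 0.75184.

Posterior odds ≈ 0.7518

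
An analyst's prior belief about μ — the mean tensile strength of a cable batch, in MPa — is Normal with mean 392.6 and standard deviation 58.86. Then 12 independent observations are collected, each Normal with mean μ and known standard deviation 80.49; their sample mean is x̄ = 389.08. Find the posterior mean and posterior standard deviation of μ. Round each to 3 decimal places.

Prior precision 1/τ₀² = 1/58.86² = 0.00028864; data precision n/σ² = 12/80.49² = 0.00185224.
Posterior precision = 0.00028864 + 0.00185224 = 0.00214088, giving posterior SD = 1/√0.00214088 = 21.612.
Posterior mean = (0.00028864·392.6 + 0.00185224·389.08) / 0.00214088 = 389.555.

Posterior mean ≈ 389.555; posterior SD ≈ 21.612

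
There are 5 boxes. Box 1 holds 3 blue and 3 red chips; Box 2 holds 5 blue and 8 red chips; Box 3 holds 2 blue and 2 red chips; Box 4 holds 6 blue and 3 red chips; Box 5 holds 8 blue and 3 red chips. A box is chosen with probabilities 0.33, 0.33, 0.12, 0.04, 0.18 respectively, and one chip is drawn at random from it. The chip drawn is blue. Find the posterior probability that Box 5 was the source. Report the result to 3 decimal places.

P(blue|Box 1) = 0.5; P(blue|Box 2) = 0.3846; P(blue|Box 3) = 0.5; P(blue|Box 4) = 0.6667; P(blue|Box 5) = 0.7273.
Prior × likelihood for each source: 0.33·0.5=0.1650, 0.33·0.3846=0.1269, 0.12·0.5=0.06000, 0.04·0.6667=0.02667, 0.18·0.7273=0.1309. Summing gives P(blue) = 0.50950.
P(Box 5 | blue) = 0.1309 / 0.50950 = 0.257.

Posterior probability ≈ 0.257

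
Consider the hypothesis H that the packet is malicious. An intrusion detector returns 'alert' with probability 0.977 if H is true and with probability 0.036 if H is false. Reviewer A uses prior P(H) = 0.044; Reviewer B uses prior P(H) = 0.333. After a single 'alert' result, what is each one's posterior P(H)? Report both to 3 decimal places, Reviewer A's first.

P('+'|H) = 0.977, P('+'|¬H) = 0.036.
Reviewer A: numerator 0.977·0.044 = 0.042988; evidence = 0.042988+0.036·0.956 = 0.077404; posterior = 0.555.
Reviewer B: numerator 0.977·0.333 = 0.32534; evidence = 0.32534+0.036·0.667 = 0.34935; posterior = 0.931.

Reviewer A: 0.555; Reviewer B: 0.931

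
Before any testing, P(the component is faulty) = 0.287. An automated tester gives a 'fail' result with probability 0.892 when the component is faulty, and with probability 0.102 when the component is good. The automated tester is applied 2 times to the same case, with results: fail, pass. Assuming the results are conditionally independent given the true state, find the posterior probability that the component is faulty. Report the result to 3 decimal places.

Posterior P(H) ≈ 0.297

Let H be the event that the component is faulty; start with P(H) = 0.287. P('fail'|H) = 0.892, P('fail'|¬H) = 0.102.
Update on result 1 ('fail'): P(H) ← 0.892·0.2870 / (0.892·0.2870 + 0.102·0.7130) = 0.25600/0.32873 = 0.7788.
Update on result 2 ('pass'): P(H) ← 0.108·0.7788 / (0.108·0.7788 + 0.898·0.2212) = 0.084107/0.28277 = 0.2974.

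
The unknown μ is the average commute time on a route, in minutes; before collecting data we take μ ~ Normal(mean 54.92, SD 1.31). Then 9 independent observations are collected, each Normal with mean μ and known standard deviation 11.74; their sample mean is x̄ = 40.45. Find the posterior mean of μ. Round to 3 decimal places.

Posterior mean ≈ 53.462

With known σ, the Normal prior is conjugate. Weight on the data is w = (n/σ²)/(n/σ² + 1/τ₀²) = 0.0652990/(0.0652990+0.582717) = 0.10077.
Posterior mean = w·x̄ + (1−w)·μ₀ = 0.10077·40.45 + 0.89923·54.92 = 53.462.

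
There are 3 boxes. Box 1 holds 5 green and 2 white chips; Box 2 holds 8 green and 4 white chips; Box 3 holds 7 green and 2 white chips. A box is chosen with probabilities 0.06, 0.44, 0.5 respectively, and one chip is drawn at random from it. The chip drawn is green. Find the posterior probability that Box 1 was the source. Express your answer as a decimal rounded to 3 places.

Posterior probability ≈ 0.059

P(green|Box 1) = 0.7143; P(green|Box 2) = 0.6667; P(green|Box 3) = 0.7778.
Prior × likelihood for each source: 0.06·0.7143=0.04286, 0.44·0.6667=0.2933, 0.5·0.7778=0.3889. Summing gives P(green) = 0.72508.
P(Box 1 | green) = 0.04286 / 0.72508 = 0.059.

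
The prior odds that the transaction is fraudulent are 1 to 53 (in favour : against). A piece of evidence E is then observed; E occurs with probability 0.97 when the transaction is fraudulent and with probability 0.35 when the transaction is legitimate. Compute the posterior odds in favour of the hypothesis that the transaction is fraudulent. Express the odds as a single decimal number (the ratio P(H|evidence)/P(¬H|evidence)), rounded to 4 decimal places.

Posterior odds ≈ 0.0523

Prior odds = 1/53 = 0.018868. In log-odds, ln(0.018868) = -3.9703.
Add log likelihood ratio: ln(2.7714) = 1.0194.
Posterior log-odds = -2.9509, so posterior odds = exp(-2.9509) = 0.052291.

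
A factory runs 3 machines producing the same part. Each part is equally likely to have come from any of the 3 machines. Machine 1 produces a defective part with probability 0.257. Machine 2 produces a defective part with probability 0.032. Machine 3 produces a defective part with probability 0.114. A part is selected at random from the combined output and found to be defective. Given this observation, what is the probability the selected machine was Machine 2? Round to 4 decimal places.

Tabulate prior·likelihood by source: [1] prior 0.333333, lik 0.257, product 0.08567; [2] prior 0.333333, lik 0.032, product 0.01067; [3] prior 0.333333, lik 0.114, product 0.03800.
Normalizing constant = 0.13433; the posterior for Machine 2 is its product over the sum, 0.01067/0.13433 = 0.0794.

Posterior probability ≈ 0.0794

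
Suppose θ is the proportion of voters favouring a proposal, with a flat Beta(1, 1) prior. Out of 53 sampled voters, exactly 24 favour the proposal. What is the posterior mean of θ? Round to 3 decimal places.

The binomial likelihood is conjugate to the Beta prior: with 24 successes and 29 failures, the posterior is Beta(1+24, 1+29) = Beta(25, 30).
Posterior mean = α/(α+β) = 25/55 = 0.455.

Posterior mean ≈ 0.455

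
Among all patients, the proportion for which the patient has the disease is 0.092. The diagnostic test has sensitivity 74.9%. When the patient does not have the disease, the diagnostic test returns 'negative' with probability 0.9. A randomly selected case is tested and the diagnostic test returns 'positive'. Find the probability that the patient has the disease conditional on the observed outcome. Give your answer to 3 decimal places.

P(H | E) ≈ 0.431

Write H for 'the patient has the disease'. Prior odds H:¬H = 0.092/0.908 = 0.10132. For the 'positive' outcome, the likelihood ratio is 0.749/0.1 = 7.4900.
Posterior odds = 0.10132 × 7.4900 = 0.75890, so P(H|E) = 0.75890/(1+0.75890) = 0.431.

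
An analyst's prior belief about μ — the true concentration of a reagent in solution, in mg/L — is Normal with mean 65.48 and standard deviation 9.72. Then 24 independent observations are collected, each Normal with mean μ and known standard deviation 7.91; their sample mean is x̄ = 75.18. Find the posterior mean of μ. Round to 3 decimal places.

Posterior mean ≈ 74.920

With known σ, the Normal prior is conjugate. Weight on the data is w = (n/σ²)/(n/σ² + 1/τ₀²) = 0.383582/(0.383582+0.0105844) = 0.97315.
Posterior mean = w·x̄ + (1−w)·μ₀ = 0.97315·75.18 + 0.026853·65.48 = 74.920.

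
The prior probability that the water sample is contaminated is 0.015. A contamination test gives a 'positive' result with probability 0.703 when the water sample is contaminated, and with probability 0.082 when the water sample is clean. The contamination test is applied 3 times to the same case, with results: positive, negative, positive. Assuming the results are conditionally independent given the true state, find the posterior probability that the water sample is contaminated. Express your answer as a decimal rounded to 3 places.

Posterior P(H) ≈ 0.266

With H the event that the water sample is contaminated, the joint likelihood of the observed sequence is P(data|H) = 0.703·0.297·0.703 = 0.14678 and P(data|¬H) = 0.082·0.918·0.082 = 0.0061726.
Bayes: P(H|data) = 0.015·0.14678 / (0.015·0.14678 + 0.985·0.0061726) = 0.0022017/0.0082817 = 0.2658.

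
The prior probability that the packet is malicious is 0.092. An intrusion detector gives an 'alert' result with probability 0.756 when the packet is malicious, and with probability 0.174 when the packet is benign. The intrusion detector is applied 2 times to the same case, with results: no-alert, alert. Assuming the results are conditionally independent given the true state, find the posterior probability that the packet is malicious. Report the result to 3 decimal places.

Let H be the event that the packet is malicious; start with P(H) = 0.092. P('alert'|H) = 0.756, P('alert'|¬H) = 0.174.
Update on result 1 ('no-alert'): P(H) ← 0.244·0.0920 / (0.244·0.0920 + 0.826·0.9080) = 0.022448/0.77246 = 0.0291.
Update on result 2 ('alert'): P(H) ← 0.756·0.0291 / (0.756·0.0291 + 0.174·0.9709) = 0.021970/0.19091 = 0.1151.

Posterior P(H) ≈ 0.115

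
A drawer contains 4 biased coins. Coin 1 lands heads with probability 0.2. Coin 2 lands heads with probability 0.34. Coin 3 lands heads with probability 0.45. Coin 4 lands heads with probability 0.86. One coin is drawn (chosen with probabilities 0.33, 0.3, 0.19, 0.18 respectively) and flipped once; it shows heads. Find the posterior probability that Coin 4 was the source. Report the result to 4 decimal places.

Posterior probability ≈ 0.3791

P(heads|C1) = 0.2; P(heads|C2) = 0.34; P(heads|C3) = 0.45; P(heads|C4) = 0.86.
Prior × likelihood for each source: 0.33·0.2=0.06600, 0.3·0.34=0.1020, 0.19·0.45=0.08550, 0.18·0.86=0.1548. Summing gives P(heads) = 0.40830.
P(Coin 4 | heads) = 0.1548 / 0.40830 = 0.3791.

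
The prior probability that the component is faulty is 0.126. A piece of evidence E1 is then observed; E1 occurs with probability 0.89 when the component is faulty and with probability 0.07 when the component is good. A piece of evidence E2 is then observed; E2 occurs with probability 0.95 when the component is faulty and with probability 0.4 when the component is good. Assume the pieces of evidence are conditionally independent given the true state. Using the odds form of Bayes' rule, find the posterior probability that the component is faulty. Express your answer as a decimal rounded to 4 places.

Posterior probability ≈ 0.8132

Prior odds = 0.126/(1−0.126) = 0.14416. In log-odds, ln(0.14416) = -1.9368.
Add log likelihood ratios: ln(12.714) + ln(2.3750) = 3.4077.
Posterior log-odds = 1.4709, so posterior odds = exp(1.4709) = 4.3533. Converting, P(H|E) = 4.3533/5.3533 = 0.8132.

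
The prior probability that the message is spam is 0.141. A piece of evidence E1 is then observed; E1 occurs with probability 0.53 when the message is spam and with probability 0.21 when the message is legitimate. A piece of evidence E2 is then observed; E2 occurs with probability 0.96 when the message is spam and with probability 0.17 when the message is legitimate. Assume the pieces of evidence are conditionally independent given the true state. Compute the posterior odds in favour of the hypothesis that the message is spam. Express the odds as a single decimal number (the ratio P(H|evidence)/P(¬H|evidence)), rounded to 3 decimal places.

Prior odds = 0.141/(1−0.141) = 0.16414. In log-odds, ln(0.16414) = -1.8070.
Add log likelihood ratios: ln(2.5238) + ln(5.6471) = 2.6569.
Posterior log-odds = 0.84990, so posterior odds = exp(0.84990) = 2.3394.

Posterior odds ≈ 2.339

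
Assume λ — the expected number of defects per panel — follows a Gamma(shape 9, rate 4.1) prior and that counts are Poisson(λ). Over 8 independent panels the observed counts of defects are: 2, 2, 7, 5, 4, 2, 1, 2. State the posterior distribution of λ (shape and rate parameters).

The Poisson likelihood adds the total count to the shape and the number of exposure periods to the rate. Here ∑xᵢ = 25 and n = 8, so shape 9→34 and rate 4.1→12.1.

Posterior: Gamma(shape=34, rate=12.1)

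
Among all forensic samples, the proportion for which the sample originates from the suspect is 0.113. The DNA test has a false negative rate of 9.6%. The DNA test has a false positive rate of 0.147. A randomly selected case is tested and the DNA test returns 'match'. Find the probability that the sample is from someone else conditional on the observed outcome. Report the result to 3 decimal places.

P(¬H | E) ≈ 0.561

Let H be the event that the sample originates from the suspect. P(H) = 0.113, so P(¬H) = 0.887. With E the 'match' result, P(E|H) = 0.904 and P(E|¬H) = 0.147.
P(E) = 0.904·0.113 + 0.147·0.887 = 0.10215 + 0.13039 = 0.23254.
By Bayes' theorem, P(H|E) = 0.10215 / 0.23254 = 0.439. Hence P(¬H|E) = 1 − 0.439 = 0.561.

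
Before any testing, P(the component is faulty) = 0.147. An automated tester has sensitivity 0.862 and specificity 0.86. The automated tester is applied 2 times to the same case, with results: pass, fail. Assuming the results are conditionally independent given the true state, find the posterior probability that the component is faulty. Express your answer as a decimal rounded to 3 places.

With H the event that the component is faulty, the joint likelihood of the observed sequence is P(data|H) = 0.138·0.862 = 0.11896 and P(data|¬H) = 0.86·0.14 = 0.12040.
Bayes: P(H|data) = 0.147·0.11896 / (0.147·0.11896 + 0.853·0.12040) = 0.017487/0.12019 = 0.1455.

Posterior P(H) ≈ 0.145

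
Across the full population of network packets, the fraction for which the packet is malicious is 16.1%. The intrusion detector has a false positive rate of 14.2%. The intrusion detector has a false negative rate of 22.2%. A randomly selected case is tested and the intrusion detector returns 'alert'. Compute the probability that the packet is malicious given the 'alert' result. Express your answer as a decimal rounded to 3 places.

P(H | E) ≈ 0.513

Let H be the event that the packet is malicious. P(H) = 0.161, so P(¬H) = 0.839. With E the 'alert' result, P(E|H) = 0.778 and P(E|¬H) = 0.142.
P(E) = 0.778·0.161 + 0.142·0.839 = 0.12526 + 0.11914 = 0.24440.
By Bayes' theorem, P(H|E) = 0.12526 / 0.24440 = 0.513.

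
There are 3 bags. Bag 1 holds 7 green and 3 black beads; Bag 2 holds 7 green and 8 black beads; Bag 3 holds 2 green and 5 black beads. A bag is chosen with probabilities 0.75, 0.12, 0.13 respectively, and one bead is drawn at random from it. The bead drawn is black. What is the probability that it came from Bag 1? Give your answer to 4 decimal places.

Posterior probability ≈ 0.5892

P(black|Bag 1) = 0.3; P(black|Bag 2) = 0.5333; P(black|Bag 3) = 0.7143.
Prior × likelihood for each source: 0.75·0.3=0.2250, 0.12·0.5333=0.06400, 0.13·0.7143=0.09286. Summing gives P(black) = 0.38186.
P(Bag 1 | black) = 0.2250 / 0.38186 = 0.5892.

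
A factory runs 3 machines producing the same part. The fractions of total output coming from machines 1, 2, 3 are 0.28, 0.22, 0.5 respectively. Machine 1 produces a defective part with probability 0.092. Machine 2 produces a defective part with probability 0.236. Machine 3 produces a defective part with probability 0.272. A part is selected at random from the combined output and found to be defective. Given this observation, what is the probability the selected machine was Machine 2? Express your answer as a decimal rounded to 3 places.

Tabulate prior·likelihood by source: [1] prior 0.28, lik 0.092, product 0.02576; [2] prior 0.22, lik 0.236, product 0.05192; [3] prior 0.5, lik 0.272, product 0.1360.
Normalizing constant = 0.21368; the posterior for Machine 2 is its product over the sum, 0.05192/0.21368 = 0.243.

Posterior probability ≈ 0.243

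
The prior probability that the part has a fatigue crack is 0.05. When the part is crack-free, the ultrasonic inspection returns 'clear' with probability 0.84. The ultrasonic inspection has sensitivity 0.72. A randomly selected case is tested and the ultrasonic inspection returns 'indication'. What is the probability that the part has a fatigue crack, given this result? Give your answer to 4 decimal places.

Write H for 'the part has a fatigue crack'. Prior odds H:¬H = 0.05/0.95 = 0.052632. For the 'indication' outcome, the likelihood ratio is 0.72/0.16 = 4.5000.
Posterior odds = 0.052632 × 4.5000 = 0.23684, so P(H|E) = 0.23684/(1+0.23684) = 0.1915.

P(H | E) ≈ 0.1915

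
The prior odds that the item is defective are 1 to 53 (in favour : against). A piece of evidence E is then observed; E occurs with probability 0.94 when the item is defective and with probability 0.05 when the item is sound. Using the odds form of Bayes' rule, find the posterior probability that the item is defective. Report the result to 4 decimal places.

Prior odds = 1/53 = 0.018868. In log-odds, ln(0.018868) = -3.9703.
Add log likelihood ratio: ln(18.800) = 2.9339.
Posterior log-odds = -1.0364, so posterior odds = exp(-1.0364) = 0.35472. Converting, P(H|E) = 0.35472/1.3547 = 0.2618.

Posterior probability ≈ 0.2618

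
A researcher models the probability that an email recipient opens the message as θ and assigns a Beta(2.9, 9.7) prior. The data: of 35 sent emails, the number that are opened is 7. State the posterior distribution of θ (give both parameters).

Posterior: Beta(9.9, 37.7)

The binomial likelihood is conjugate to the Beta prior: with 7 successes and 28 failures, the posterior is Beta(2.9+7, 9.7+28) = Beta(9.9, 37.7).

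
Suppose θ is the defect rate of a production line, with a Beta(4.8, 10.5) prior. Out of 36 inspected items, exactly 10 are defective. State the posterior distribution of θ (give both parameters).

The binomial likelihood is conjugate to the Beta prior: with 10 successes and 26 failures, the posterior is Beta(4.8+10, 10.5+26) = Beta(14.8, 36.5).

Posterior: Beta(14.8, 36.5)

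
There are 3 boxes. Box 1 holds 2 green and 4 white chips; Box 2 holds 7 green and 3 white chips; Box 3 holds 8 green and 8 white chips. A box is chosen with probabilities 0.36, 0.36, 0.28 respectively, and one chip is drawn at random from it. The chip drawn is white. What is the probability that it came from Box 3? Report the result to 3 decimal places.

Tabulate prior·likelihood by source: [1] prior 0.36, lik 0.6667, product 0.2400; [2] prior 0.36, lik 0.3, product 0.1080; [3] prior 0.28, lik 0.5, product 0.1400.
Normalizing constant = 0.48800; the posterior for Box 3 is its product over the sum, 0.1400/0.48800 = 0.287.

Posterior probability ≈ 0.287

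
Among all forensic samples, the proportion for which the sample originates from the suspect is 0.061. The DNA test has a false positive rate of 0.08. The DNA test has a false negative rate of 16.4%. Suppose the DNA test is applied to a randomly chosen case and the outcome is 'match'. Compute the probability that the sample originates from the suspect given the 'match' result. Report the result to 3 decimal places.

Let H be the event that the sample originates from the suspect. P(H) = 0.061, so P(¬H) = 0.939. With E the 'match' result, P(E|H) = 0.836 and P(E|¬H) = 0.08.
P(E) = 0.836·0.061 + 0.08·0.939 = 0.050996 + 0.075120 = 0.12612.
By Bayes' theorem, P(H|E) = 0.050996 / 0.12612 = 0.404.

P(H | E) ≈ 0.404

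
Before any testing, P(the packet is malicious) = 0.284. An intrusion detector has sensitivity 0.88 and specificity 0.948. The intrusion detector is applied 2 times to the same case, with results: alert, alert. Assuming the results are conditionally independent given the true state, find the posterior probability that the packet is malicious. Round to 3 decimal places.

With H the event that the packet is malicious, the joint likelihood of the observed sequence is P(data|H) = 0.88·0.88 = 0.77440 and P(data|¬H) = 0.052·0.052 = 0.0027040.
Bayes: P(H|data) = 0.284·0.77440 / (0.284·0.77440 + 0.716·0.0027040) = 0.21993/0.22187 = 0.9913.

Posterior P(H) ≈ 0.991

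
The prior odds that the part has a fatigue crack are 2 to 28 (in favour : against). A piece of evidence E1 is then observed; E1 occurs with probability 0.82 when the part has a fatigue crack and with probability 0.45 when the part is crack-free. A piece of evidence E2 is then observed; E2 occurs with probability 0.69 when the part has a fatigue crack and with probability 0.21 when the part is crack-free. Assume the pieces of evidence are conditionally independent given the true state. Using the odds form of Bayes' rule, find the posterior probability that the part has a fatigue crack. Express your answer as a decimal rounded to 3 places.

Posterior probability ≈ 0.300

Prior odds = 2/28 = 0.071429.
Likelihood ratio for E1 = 0.82/0.45 = 1.8222.
Likelihood ratio for E2 = 0.69/0.21 = 3.2857.
Posterior odds = prior odds × LR₁ × LR₂ = 0.42766.
Posterior probability = odds/(1+odds) = 0.42766/1.4277 = 0.300.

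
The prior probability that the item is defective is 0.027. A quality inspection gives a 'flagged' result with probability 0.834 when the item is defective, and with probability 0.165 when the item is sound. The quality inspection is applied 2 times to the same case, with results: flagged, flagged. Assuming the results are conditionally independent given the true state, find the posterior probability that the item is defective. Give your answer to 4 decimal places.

Posterior P(H) ≈ 0.4148

With H the event that the item is defective, the joint likelihood of the observed sequence is P(data|H) = 0.834·0.834 = 0.69556 and P(data|¬H) = 0.165·0.165 = 0.027225.
Bayes: P(H|data) = 0.027·0.69556 / (0.027·0.69556 + 0.973·0.027225) = 0.018780/0.045270 = 0.4148.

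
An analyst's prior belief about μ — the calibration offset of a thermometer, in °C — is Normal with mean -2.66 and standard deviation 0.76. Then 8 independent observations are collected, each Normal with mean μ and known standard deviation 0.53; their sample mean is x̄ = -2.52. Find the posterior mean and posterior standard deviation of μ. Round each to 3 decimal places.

Posterior mean ≈ -2.528; posterior SD ≈ 0.182

With known σ, the Normal prior is conjugate. Weight on the data is w = (n/σ²)/(n/σ² + 1/τ₀²) = 28.4799/(28.4799+1.73130) = 0.94269.
Posterior mean = w·x̄ + (1−w)·μ₀ = 0.94269·-2.52 + 0.057307·-2.66 = -2.528. Posterior variance = 1/(28.4799+1.73130) = 0.0331003, so SD = 0.182.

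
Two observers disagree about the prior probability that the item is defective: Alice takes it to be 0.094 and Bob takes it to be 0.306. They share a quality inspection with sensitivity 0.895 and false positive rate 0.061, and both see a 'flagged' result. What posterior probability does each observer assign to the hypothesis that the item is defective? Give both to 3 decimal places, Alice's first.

The likelihood ratio for a 'flagged' result is 0.895/0.061 = 14.672.
Alice: prior odds 0.094/0.906 = 0.10375; posterior odds 1.5223; posterior probability 0.604.
Bob: prior odds 0.306/0.694 = 0.44092; posterior odds 6.4693; posterior probability 0.866.

Alice: 0.604; Bob: 0.866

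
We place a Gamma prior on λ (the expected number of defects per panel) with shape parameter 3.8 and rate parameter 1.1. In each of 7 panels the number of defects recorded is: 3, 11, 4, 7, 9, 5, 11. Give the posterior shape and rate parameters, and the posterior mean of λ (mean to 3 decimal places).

The Poisson likelihood adds the total count to the shape and the number of exposure periods to the rate. Here ∑xᵢ = 50 and n = 7, so shape 3.8→53.8 and rate 1.1→8.1.
E[λ | data] = 53.8/8.1 = 6.642.

Posterior: Gamma(shape=53.8, rate=8.1); mean ≈ 6.642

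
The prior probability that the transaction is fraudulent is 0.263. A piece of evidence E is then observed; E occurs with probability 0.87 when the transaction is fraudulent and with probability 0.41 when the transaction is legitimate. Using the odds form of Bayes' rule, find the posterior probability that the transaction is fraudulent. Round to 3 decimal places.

Prior odds = 0.263/(1−0.263) = 0.35685.
Likelihood ratio for E = 0.87/0.41 = 2.1220.
Posterior odds = prior odds × LR = 0.75722.
Posterior probability = odds/(1+odds) = 0.75722/1.7572 = 0.431.

Posterior probability ≈ 0.431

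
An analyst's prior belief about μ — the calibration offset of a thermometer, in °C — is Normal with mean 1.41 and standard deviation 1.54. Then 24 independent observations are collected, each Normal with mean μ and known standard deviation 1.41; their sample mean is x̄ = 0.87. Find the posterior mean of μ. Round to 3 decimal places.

Posterior mean ≈ 0.888

With known σ, the Normal prior is conjugate. Weight on the data is w = (n/σ²)/(n/σ² + 1/τ₀²) = 12.0718/(12.0718+0.421656) = 0.96625.
Posterior mean = w·x̄ + (1−w)·μ₀ = 0.96625·0.87 + 0.033750·1.41 = 0.888.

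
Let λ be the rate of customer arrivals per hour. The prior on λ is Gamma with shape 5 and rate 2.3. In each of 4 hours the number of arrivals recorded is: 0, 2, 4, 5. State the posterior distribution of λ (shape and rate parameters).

The Poisson likelihood adds the total count to the shape and the number of exposure periods to the rate. Here ∑xᵢ = 11 and n = 4, so shape 5→16 and rate 2.3→6.3.

Posterior: Gamma(shape=16, rate=6.3)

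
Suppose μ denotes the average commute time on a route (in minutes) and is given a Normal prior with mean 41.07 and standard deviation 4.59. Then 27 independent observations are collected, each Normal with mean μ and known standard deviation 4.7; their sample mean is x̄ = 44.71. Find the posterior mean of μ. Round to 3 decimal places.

Posterior mean ≈ 44.574

With known σ, the Normal prior is conjugate. Weight on the data is w = (n/σ²)/(n/σ² + 1/τ₀²) = 1.22227/(1.22227+0.0474651) = 0.96262.
Posterior mean = w·x̄ + (1−w)·μ₀ = 0.96262·44.71 + 0.037382·41.07 = 44.574.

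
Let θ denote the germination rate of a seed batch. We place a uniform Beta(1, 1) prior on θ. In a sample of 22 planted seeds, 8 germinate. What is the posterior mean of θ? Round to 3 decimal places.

Posterior mean ≈ 0.375

Observing 8 successes and 14 failures updates Beta(1, 1) by adding the success and failure counts to the two shape parameters: α = 1+8 = 9, β = 1+14 = 15.
Posterior mean = α/(α+β) = 9/24 = 0.375.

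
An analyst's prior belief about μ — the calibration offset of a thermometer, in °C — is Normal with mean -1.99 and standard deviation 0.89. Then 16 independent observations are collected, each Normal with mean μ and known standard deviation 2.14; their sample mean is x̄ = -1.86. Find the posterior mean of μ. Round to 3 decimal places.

With known σ, the Normal prior is conjugate. Weight on the data is w = (n/σ²)/(n/σ² + 1/τ₀²) = 3.49375/(3.49375+1.26247) = 0.73457.
Posterior mean = w·x̄ + (1−w)·μ₀ = 0.73457·-1.86 + 0.26543·-1.99 = -1.895.

Posterior mean ≈ -1.895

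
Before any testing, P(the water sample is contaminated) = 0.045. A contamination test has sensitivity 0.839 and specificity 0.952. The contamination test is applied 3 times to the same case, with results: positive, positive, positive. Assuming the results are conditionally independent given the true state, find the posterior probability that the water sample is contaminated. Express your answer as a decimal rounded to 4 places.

Posterior P(H) ≈ 0.9960

Let H be the event that the water sample is contaminated; start with P(H) = 0.045. P('positive'|H) = 0.839, P('positive'|¬H) = 0.048.
Update on result 1 ('positive'): P(H) ← 0.839·0.0450 / (0.839·0.0450 + 0.048·0.9550) = 0.037755/0.083595 = 0.4516.
Update on result 2 ('positive'): P(H) ← 0.839·0.4516 / (0.839·0.4516 + 0.048·0.5484) = 0.37893/0.40525 = 0.9350.
Update on result 3 ('positive'): P(H) ← 0.839·0.9350 / (0.839·0.9350 + 0.048·0.0650) = 0.78451/0.78762 = 0.9960.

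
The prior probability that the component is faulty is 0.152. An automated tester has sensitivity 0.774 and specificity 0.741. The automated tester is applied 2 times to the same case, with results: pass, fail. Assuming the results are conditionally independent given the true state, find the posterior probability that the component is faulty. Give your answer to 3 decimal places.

Posterior P(H) ≈ 0.140

Let H be the event that the component is faulty; start with P(H) = 0.152. P('fail'|H) = 0.774, P('fail'|¬H) = 0.259.
Update on result 1 ('pass'): P(H) ← 0.226·0.1520 / (0.226·0.1520 + 0.741·0.8480) = 0.034352/0.66272 = 0.0518.
Update on result 2 ('fail'): P(H) ← 0.774·0.0518 / (0.774·0.0518 + 0.259·0.9482) = 0.040120/0.28569 = 0.1404.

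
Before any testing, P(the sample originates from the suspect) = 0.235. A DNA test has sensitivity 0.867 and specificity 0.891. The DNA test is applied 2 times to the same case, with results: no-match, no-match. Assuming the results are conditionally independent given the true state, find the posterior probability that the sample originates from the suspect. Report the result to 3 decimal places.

Let H be the event that the sample originates from the suspect; start with P(H) = 0.235. P('match'|H) = 0.867, P('match'|¬H) = 0.109.
Update on result 1 ('no-match'): P(H) ← 0.133·0.2350 / (0.133·0.2350 + 0.891·0.7650) = 0.031255/0.71287 = 0.0438.
Update on result 2 ('no-match'): P(H) ← 0.133·0.0438 / (0.133·0.0438 + 0.891·0.9562) = 0.0058312/0.85777 = 0.0068.

Posterior P(H) ≈ 0.007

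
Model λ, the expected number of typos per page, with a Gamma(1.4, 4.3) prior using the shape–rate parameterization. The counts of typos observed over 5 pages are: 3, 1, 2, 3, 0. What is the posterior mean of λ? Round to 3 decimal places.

Posterior mean ≈ 1.118

Total count ∑xᵢ = 9 over n = 5 pages.
Gamma is conjugate to the Poisson likelihood: posterior is Gamma(shape = 1.4+9 = 10.4, rate = 4.3+5 = 9.3).
E[λ | data] = 10.4/9.3 = 1.118.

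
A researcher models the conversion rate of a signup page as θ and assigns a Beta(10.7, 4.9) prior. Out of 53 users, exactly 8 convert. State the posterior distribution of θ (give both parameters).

Posterior: Beta(18.7, 49.9)

The binomial likelihood is conjugate to the Beta prior: with 8 successes and 45 failures, the posterior is Beta(10.7+8, 4.9+45) = Beta(18.7, 49.9).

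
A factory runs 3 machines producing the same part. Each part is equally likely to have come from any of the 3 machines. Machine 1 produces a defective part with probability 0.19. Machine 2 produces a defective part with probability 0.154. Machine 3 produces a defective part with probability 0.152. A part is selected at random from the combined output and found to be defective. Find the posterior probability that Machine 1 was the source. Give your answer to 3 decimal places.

Posterior probability ≈ 0.383

Tabulate prior·likelihood by source: [1] prior 0.333333, lik 0.19, product 0.06333; [2] prior 0.333333, lik 0.154, product 0.05133; [3] prior 0.333333, lik 0.152, product 0.05067.
Normalizing constant = 0.16533; the posterior for Machine 1 is its product over the sum, 0.06333/0.16533 = 0.383.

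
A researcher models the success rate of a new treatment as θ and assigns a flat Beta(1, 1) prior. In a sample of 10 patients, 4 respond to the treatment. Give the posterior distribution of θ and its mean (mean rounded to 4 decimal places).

The binomial likelihood is conjugate to the Beta prior: with 4 successes and 6 failures, the posterior is Beta(1+4, 1+6) = Beta(5, 7).
Posterior mean = α/(α+β) = 5/12 = 0.4167.

Posterior: Beta(5, 7); mean ≈ 0.4167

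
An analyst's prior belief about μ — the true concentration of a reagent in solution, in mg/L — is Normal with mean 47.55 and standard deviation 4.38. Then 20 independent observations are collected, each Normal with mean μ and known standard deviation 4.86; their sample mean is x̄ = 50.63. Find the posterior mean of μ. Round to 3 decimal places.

With known σ, the Normal prior is conjugate. Weight on the data is w = (n/σ²)/(n/σ² + 1/τ₀²) = 0.846754/(0.846754+0.0521257) = 0.94201.
Posterior mean = w·x̄ + (1−w)·μ₀ = 0.94201·50.63 + 0.057990·47.55 = 50.451.

Posterior mean ≈ 50.451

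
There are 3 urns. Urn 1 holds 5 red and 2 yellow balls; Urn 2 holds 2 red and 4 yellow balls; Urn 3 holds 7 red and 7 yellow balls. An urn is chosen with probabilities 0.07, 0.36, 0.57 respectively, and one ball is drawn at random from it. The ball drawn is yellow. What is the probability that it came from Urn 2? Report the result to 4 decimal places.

Posterior probability ≈ 0.4404

P(yellow|Urn 1) = 0.2857; P(yellow|Urn 2) = 0.6667; P(yellow|Urn 3) = 0.5.
Prior × likelihood for each source: 0.07·0.2857=0.02000, 0.36·0.6667=0.2400, 0.57·0.5=0.2850. Summing gives P(yellow) = 0.54500.
P(Urn 2 | yellow) = 0.2400 / 0.54500 = 0.4404.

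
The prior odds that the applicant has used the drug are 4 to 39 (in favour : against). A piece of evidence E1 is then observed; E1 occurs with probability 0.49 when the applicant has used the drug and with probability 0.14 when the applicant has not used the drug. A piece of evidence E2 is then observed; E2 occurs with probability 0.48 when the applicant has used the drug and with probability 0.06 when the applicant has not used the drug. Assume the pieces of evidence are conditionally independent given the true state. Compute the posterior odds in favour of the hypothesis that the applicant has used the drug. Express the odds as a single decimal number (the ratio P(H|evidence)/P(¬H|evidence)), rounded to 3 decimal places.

Posterior odds ≈ 2.872

Prior odds = 4/39 = 0.10256.
Likelihood ratio for E1 = 0.49/0.14 = 3.5000.
Likelihood ratio for E2 = 0.48/0.06 = 8.0000.
Posterior odds = prior odds × LR₁ × LR₂ = 2.8718.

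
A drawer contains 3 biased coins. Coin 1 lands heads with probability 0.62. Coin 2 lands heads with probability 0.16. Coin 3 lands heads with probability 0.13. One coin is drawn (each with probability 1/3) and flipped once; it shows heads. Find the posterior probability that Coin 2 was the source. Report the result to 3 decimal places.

P(heads|C1) = 0.62; P(heads|C2) = 0.16; P(heads|C3) = 0.13.
Prior × likelihood for each source: 0.333333·0.62=0.2067, 0.333333·0.16=0.05333, 0.333333·0.13=0.04333. Summing gives P(heads) = 0.30333.
P(Coin 2 | heads) = 0.05333 / 0.30333 = 0.176.

Posterior probability ≈ 0.176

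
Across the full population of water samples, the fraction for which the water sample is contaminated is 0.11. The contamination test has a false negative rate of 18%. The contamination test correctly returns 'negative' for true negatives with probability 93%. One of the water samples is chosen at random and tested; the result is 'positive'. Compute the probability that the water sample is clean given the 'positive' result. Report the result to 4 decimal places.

Let H be the event that the water sample is contaminated. P(H) = 0.11, so P(¬H) = 0.89. With E the 'positive' result, P(E|H) = 0.82 and P(E|¬H) = 0.07.
P(E) = 0.82·0.11 + 0.07·0.89 = 0.090200 + 0.062300 = 0.15250.
By Bayes' theorem, P(H|E) = 0.090200 / 0.15250 = 0.5915. Hence P(¬H|E) = 1 − 0.5915 = 0.4085.

P(¬H | E) ≈ 0.4085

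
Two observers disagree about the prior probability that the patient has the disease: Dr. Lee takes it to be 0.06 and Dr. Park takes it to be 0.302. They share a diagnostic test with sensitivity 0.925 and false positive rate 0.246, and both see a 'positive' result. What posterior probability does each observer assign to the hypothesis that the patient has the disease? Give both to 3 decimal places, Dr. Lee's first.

Dr. Lee: 0.194; Dr. Park: 0.619

P('+'|H) = 0.925, P('+'|¬H) = 0.246.
Dr. Lee: numerator 0.925·0.06 = 0.055500; evidence = 0.055500+0.246·0.94 = 0.28674; posterior = 0.194.
Dr. Park: numerator 0.925·0.302 = 0.27935; evidence = 0.27935+0.246·0.698 = 0.45106; posterior = 0.619.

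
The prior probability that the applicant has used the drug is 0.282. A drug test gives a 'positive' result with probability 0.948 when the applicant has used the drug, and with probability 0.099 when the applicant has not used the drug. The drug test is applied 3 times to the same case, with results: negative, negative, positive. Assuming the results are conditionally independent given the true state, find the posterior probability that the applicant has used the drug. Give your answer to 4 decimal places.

With H the event that the applicant has used the drug, the joint likelihood of the observed sequence is P(data|H) = 0.052·0.052·0.948 = 0.0025634 and P(data|¬H) = 0.901·0.901·0.099 = 0.080368.
Bayes: P(H|data) = 0.282·0.0025634 / (0.282·0.0025634 + 0.718·0.080368) = 0.00072288/0.058427 = 0.0124.

Posterior P(H) ≈ 0.0124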